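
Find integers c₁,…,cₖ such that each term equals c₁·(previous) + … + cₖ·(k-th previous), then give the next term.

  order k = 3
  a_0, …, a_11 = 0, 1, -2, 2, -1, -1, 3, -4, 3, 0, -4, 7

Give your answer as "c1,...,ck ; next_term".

-1,0,1 ; -7

  a_3 = -1·-2 + 0·1 + 1·0 = 2
  a_4 = -1·2 + 0·-2 + 1·1 = -1
  a_5 = -1·-1 + 0·2 + 1·-2 = -1
  a_6 = -1·-1 + 0·-1 + 1·2 = 3
  a_7 = -1·3 + 0·-1 + 1·-1 = -4
  a_8 = -1·-4 + 0·3 + 1·-1 = 3
  a_9 = -1·3 + 0·-4 + 1·3 = 0
  a_10 = -1·0 + 0·3 + 1·-4 = -4
  a_11 = -1·-4 + 0·0 + 1·3 = 7
  a_12 = -1·7 + 0·-4 + 1·0 = -7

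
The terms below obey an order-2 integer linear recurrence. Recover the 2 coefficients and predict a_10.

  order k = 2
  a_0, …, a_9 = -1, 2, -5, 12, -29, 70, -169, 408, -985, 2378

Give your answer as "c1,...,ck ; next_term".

  a_2 = -2·2 + 1·-1 = -5
  a_3 = -2·-5 + 1·2 = 12
  a_4 = -2·12 + 1·-5 = -29
  a_5 = -2·-29 + 1·12 = 70
  a_6 = -2·70 + 1·-29 = -169
  a_7 = -2·-169 + 1·70 = 408
  a_8 = -2·408 + 1·-169 = -985
  a_9 = -2·-985 + 1·408 = 2378
  a_10 = -2·2378 + 1·-985 = -5741

-2,1 ; -5741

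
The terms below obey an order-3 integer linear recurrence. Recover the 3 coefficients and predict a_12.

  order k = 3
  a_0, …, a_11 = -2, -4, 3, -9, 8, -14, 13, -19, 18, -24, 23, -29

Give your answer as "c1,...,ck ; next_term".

-1,1,1 ; 28

  a_3 = -1·3 + 1·-4 + 1·-2 = -9
  a_4 = -1·-9 + 1·3 + 1·-4 = 8
  a_5 = -1·8 + 1·-9 + 1·3 = -14
  a_6 = -1·-14 + 1·8 + 1·-9 = 13
  a_7 = -1·13 + 1·-14 + 1·8 = -19
  a_8 = -1·-19 + 1·13 + 1·-14 = 18
  a_9 = -1·18 + 1·-19 + 1·13 = -24
  a_10 = -1·-24 + 1·18 + 1·-19 = 23
  a_11 = -1·23 + 1·-24 + 1·18 = -29
  a_12 = -1·-29 + 1·23 + 1·-24 = 28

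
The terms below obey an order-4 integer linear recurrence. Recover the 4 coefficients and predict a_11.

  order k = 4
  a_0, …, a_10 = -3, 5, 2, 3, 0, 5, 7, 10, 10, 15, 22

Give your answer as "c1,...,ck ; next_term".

1,0,0,1 ; 32

  a_4 = 1·3 + 0·2 + 0·5 + 1·-3 = 0
  a_5 = 1·0 + 0·3 + 0·2 + 1·5 = 5
  a_6 = 1·5 + 0·0 + 0·3 + 1·2 = 7
  a_7 = 1·7 + 0·5 + 0·0 + 1·3 = 10
  a_8 = 1·10 + 0·7 + 0·5 + 1·0 = 10
  a_9 = 1·10 + 0·10 + 0·7 + 1·5 = 15
  a_10 = 1·15 + 0·10 + 0·10 + 1·7 = 22
  a_11 = 1·22 + 0·15 + 0·10 + 1·10 = 32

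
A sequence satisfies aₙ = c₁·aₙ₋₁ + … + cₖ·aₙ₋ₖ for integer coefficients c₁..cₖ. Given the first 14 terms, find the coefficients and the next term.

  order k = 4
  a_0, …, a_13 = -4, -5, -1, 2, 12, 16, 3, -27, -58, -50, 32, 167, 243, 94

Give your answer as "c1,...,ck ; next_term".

  a_4 = 1·2 + -1·-1 + -1·-5 + -1·-4 = 12
  a_5 = 1·12 + -1·2 + -1·-1 + -1·-5 = 16
  a_6 = 1·16 + -1·12 + -1·2 + -1·-1 = 3
  a_7 = 1·3 + -1·16 + -1·12 + -1·2 = -27
  a_8 = 1·-27 + -1·3 + -1·16 + -1·12 = -58
  a_9 = 1·-58 + -1·-27 + -1·3 + -1·16 = -50
  a_10 = 1·-50 + -1·-58 + -1·-27 + -1·3 = 32
  a_11 = 1·32 + -1·-50 + -1·-58 + -1·-27 = 167
  a_12 = 1·167 + -1·32 + -1·-50 + -1·-58 = 243
  a_13 = 1·243 + -1·167 + -1·32 + -1·-50 = 94
  a_14 = 1·94 + -1·243 + -1·167 + -1·32 = -348

1,-1,-1,-1 ; -348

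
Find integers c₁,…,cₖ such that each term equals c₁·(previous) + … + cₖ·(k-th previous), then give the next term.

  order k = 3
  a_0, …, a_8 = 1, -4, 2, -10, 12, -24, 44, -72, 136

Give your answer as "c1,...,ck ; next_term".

0,2,-2 ; -232

  a_3 = 0·2 + 2·-4 + -2·1 = -10
  a_4 = 0·-10 + 2·2 + -2·-4 = 12
  a_5 = 0·12 + 2·-10 + -2·2 = -24
  a_6 = 0·-24 + 2·12 + -2·-10 = 44
  a_7 = 0·44 + 2·-24 + -2·12 = -72
  a_8 = 0·-72 + 2·44 + -2·-24 = 136
  a_9 = 0·136 + 2·-72 + -2·44 = -232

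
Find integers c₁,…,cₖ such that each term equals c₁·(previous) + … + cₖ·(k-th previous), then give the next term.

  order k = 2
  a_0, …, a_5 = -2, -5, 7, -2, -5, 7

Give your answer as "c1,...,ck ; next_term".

  a_2 = -1·-5 + -1·-2 = 7
  a_3 = -1·7 + -1·-5 = -2
  a_4 = -1·-2 + -1·7 = -5
  a_5 = -1·-5 + -1·-2 = 7
  a_6 = -1·7 + -1·-5 = -2

-1,-1 ; -2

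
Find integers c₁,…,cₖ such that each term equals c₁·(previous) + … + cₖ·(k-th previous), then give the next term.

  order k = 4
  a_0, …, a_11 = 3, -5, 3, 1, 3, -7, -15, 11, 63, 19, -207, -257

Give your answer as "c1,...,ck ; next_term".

0,-3,-3,-1 ; 501

  a_4 = 0·1 + -3·3 + -3·-5 + -1·3 = 3
  a_5 = 0·3 + -3·1 + -3·3 + -1·-5 = -7
  a_6 = 0·-7 + -3·3 + -3·1 + -1·3 = -15
  a_7 = 0·-15 + -3·-7 + -3·3 + -1·1 = 11
  a_8 = 0·11 + -3·-15 + -3·-7 + -1·3 = 63
  a_9 = 0·63 + -3·11 + -3·-15 + -1·-7 = 19
  a_10 = 0·19 + -3·63 + -3·11 + -1·-15 = -207
  a_11 = 0·-207 + -3·19 + -3·63 + -1·11 = -257
  a_12 = 0·-257 + -3·-207 + -3·19 + -1·63 = 501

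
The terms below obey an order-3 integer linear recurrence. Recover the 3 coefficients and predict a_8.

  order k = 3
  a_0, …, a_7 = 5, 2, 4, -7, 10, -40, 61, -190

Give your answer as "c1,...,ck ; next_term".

0,4,-3 ; 364

  a_3 = 0·4 + 4·2 + -3·5 = -7
  a_4 = 0·-7 + 4·4 + -3·2 = 10
  a_5 = 0·10 + 4·-7 + -3·4 = -40
  a_6 = 0·-40 + 4·10 + -3·-7 = 61
  a_7 = 0·61 + 4·-40 + -3·10 = -190
  a_8 = 0·-190 + 4·61 + -3·-40 = 364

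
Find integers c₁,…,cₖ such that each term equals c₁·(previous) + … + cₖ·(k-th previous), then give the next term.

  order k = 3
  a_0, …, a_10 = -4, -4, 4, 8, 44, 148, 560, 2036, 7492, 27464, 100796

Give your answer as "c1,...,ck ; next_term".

  a_3 = 3·4 + 3·-4 + -2·-4 = 8
  a_4 = 3·8 + 3·4 + -2·-4 = 44
  a_5 = 3·44 + 3·8 + -2·4 = 148
  a_6 = 3·148 + 3·44 + -2·8 = 560
  a_7 = 3·560 + 3·148 + -2·44 = 2036
  a_8 = 3·2036 + 3·560 + -2·148 = 7492
  a_9 = 3·7492 + 3·2036 + -2·560 = 27464
  a_10 = 3·27464 + 3·7492 + -2·2036 = 100796
  a_11 = 3·100796 + 3·27464 + -2·7492 = 369796

3,3,-2 ; 369796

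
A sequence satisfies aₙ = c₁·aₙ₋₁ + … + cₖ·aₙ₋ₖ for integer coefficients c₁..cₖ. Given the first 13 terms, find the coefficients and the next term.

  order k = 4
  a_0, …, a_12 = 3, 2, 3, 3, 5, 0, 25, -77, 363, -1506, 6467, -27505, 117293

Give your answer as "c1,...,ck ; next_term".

-4,2,4,1 ; -499820

  a_4 = -4·3 + 2·3 + 4·2 + 1·3 = 5
  a_5 = -4·5 + 2·3 + 4·3 + 1·2 = 0
  a_6 = -4·0 + 2·5 + 4·3 + 1·3 = 25
  a_7 = -4·25 + 2·0 + 4·5 + 1·3 = -77
  a_8 = -4·-77 + 2·25 + 4·0 + 1·5 = 363
  a_9 = -4·363 + 2·-77 + 4·25 + 1·0 = -1506
  a_10 = -4·-1506 + 2·363 + 4·-77 + 1·25 = 6467
  a_11 = -4·6467 + 2·-1506 + 4·363 + 1·-77 = -27505
  a_12 = -4·-27505 + 2·6467 + 4·-1506 + 1·363 = 117293
  a_13 = -4·117293 + 2·-27505 + 4·6467 + 1·-1506 = -499820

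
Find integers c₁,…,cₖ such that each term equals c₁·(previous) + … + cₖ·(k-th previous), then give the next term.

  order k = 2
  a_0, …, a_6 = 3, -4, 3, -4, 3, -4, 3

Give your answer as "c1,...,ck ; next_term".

0,1 ; -4

  a_2 = 0·-4 + 1·3 = 3
  a_3 = 0·3 + 1·-4 = -4
  a_4 = 0·-4 + 1·3 = 3
  a_5 = 0·3 + 1·-4 = -4
  a_6 = 0·-4 + 1·3 = 3
  a_7 = 0·3 + 1·-4 = -4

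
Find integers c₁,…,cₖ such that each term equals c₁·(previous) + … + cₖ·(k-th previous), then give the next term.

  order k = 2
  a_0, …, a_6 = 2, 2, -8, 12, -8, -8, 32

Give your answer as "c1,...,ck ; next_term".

-2,-2 ; -48

  a_2 = -2·2 + -2·2 = -8
  a_3 = -2·-8 + -2·2 = 12
  a_4 = -2·12 + -2·-8 = -8
  a_5 = -2·-8 + -2·12 = -8
  a_6 = -2·-8 + -2·-8 = 32
  a_7 = -2·32 + -2·-8 = -48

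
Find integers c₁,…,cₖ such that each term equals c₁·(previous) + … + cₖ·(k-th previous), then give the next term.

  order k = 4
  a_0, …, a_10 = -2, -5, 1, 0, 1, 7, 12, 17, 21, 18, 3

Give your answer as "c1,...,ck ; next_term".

  a_4 = 2·0 + -1·1 + 0·-5 + -1·-2 = 1
  a_5 = 2·1 + -1·0 + 0·1 + -1·-5 = 7
  a_6 = 2·7 + -1·1 + 0·0 + -1·1 = 12
  a_7 = 2·12 + -1·7 + 0·1 + -1·0 = 17
  a_8 = 2·17 + -1·12 + 0·7 + -1·1 = 21
  a_9 = 2·21 + -1·17 + 0·12 + -1·7 = 18
  a_10 = 2·18 + -1·21 + 0·17 + -1·12 = 3
  a_11 = 2·3 + -1·18 + 0·21 + -1·17 = -29

2,-1,0,-1 ; -29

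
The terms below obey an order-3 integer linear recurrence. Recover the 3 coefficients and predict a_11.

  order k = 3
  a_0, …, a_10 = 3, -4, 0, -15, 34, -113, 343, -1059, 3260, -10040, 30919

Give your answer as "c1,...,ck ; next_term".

-2,3,-1 ; -95218

  a_3 = -2·0 + 3·-4 + -1·3 = -15
  a_4 = -2·-15 + 3·0 + -1·-4 = 34
  a_5 = -2·34 + 3·-15 + -1·0 = -113
  a_6 = -2·-113 + 3·34 + -1·-15 = 343
  a_7 = -2·343 + 3·-113 + -1·34 = -1059
  a_8 = -2·-1059 + 3·343 + -1·-113 = 3260
  a_9 = -2·3260 + 3·-1059 + -1·343 = -10040
  a_10 = -2·-10040 + 3·3260 + -1·-1059 = 30919
  a_11 = -2·30919 + 3·-10040 + -1·3260 = -95218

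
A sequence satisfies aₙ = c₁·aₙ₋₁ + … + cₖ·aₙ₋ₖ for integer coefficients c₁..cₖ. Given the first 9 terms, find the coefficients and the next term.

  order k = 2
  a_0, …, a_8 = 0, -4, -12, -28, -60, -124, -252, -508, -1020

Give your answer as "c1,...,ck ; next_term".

3,-2 ; -2044

  a_2 = 3·-4 + -2·0 = -12
  a_3 = 3·-12 + -2·-4 = -28
  a_4 = 3·-28 + -2·-12 = -60
  a_5 = 3·-60 + -2·-28 = -124
  a_6 = 3·-124 + -2·-60 = -252
  a_7 = 3·-252 + -2·-124 = -508
  a_8 = 3·-508 + -2·-252 = -1020
  a_9 = 3·-1020 + -2·-508 = -2044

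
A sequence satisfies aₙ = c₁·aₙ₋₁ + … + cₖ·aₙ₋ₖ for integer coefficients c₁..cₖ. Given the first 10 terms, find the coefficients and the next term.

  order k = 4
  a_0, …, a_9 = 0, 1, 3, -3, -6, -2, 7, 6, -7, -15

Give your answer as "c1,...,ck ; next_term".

1,-1,0,1 ; -1

  a_4 = 1·-3 + -1·3 + 0·1 + 1·0 = -6
  a_5 = 1·-6 + -1·-3 + 0·3 + 1·1 = -2
  a_6 = 1·-2 + -1·-6 + 0·-3 + 1·3 = 7
  a_7 = 1·7 + -1·-2 + 0·-6 + 1·-3 = 6
  a_8 = 1·6 + -1·7 + 0·-2 + 1·-6 = -7
  a_9 = 1·-7 + -1·6 + 0·7 + 1·-2 = -15
  a_10 = 1·-15 + -1·-7 + 0·6 + 1·7 = -1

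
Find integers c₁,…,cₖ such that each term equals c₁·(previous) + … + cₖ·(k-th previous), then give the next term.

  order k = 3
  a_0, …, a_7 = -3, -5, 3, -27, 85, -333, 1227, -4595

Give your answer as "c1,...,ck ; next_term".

-3,3,1 ; 17133

  a_3 = -3·3 + 3·-5 + 1·-3 = -27
  a_4 = -3·-27 + 3·3 + 1·-5 = 85
  a_5 = -3·85 + 3·-27 + 1·3 = -333
  a_6 = -3·-333 + 3·85 + 1·-27 = 1227
  a_7 = -3·1227 + 3·-333 + 1·85 = -4595
  a_8 = -3·-4595 + 3·1227 + 1·-333 = 17133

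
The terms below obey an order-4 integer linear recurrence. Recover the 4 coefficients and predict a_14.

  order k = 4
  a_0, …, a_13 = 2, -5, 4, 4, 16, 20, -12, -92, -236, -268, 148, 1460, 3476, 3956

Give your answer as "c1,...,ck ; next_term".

1,0,-4,-4 ; -2476

  a_4 = 1·4 + 0·4 + -4·-5 + -4·2 = 16
  a_5 = 1·16 + 0·4 + -4·4 + -4·-5 = 20
  a_6 = 1·20 + 0·16 + -4·4 + -4·4 = -12
  a_7 = 1·-12 + 0·20 + -4·16 + -4·4 = -92
  a_8 = 1·-92 + 0·-12 + -4·20 + -4·16 = -236
  a_9 = 1·-236 + 0·-92 + -4·-12 + -4·20 = -268
  a_10 = 1·-268 + 0·-236 + -4·-92 + -4·-12 = 148
  a_11 = 1·148 + 0·-268 + -4·-236 + -4·-92 = 1460
  a_12 = 1·1460 + 0·148 + -4·-268 + -4·-236 = 3476
  a_13 = 1·3476 + 0·1460 + -4·148 + -4·-268 = 3956
  a_14 = 1·3956 + 0·3476 + -4·1460 + -4·148 = -2476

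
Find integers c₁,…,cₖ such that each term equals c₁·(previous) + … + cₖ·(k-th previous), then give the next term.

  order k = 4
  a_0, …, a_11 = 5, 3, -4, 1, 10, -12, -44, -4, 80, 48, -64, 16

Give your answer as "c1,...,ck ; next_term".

2,-4,4,-4 ; 160

  a_4 = 2·1 + -4·-4 + 4·3 + -4·5 = 10
  a_5 = 2·10 + -4·1 + 4·-4 + -4·3 = -12
  a_6 = 2·-12 + -4·10 + 4·1 + -4·-4 = -44
  a_7 = 2·-44 + -4·-12 + 4·10 + -4·1 = -4
  a_8 = 2·-4 + -4·-44 + 4·-12 + -4·10 = 80
  a_9 = 2·80 + -4·-4 + 4·-44 + -4·-12 = 48
  a_10 = 2·48 + -4·80 + 4·-4 + -4·-44 = -64
  a_11 = 2·-64 + -4·48 + 4·80 + -4·-4 = 16
  a_12 = 2·16 + -4·-64 + 4·48 + -4·80 = 160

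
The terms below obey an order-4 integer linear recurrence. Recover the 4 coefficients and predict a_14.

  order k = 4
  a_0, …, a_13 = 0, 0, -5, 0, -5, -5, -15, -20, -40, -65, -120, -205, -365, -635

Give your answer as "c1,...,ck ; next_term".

1,1,0,1 ; -1120

  a_4 = 1·0 + 1·-5 + 0·0 + 1·0 = -5
  a_5 = 1·-5 + 1·0 + 0·-5 + 1·0 = -5
  a_6 = 1·-5 + 1·-5 + 0·0 + 1·-5 = -15
  a_7 = 1·-15 + 1·-5 + 0·-5 + 1·0 = -20
  a_8 = 1·-20 + 1·-15 + 0·-5 + 1·-5 = -40
  a_9 = 1·-40 + 1·-20 + 0·-15 + 1·-5 = -65
  a_10 = 1·-65 + 1·-40 + 0·-20 + 1·-15 = -120
  a_11 = 1·-120 + 1·-65 + 0·-40 + 1·-20 = -205
  a_12 = 1·-205 + 1·-120 + 0·-65 + 1·-40 = -365
  a_13 = 1·-365 + 1·-205 + 0·-120 + 1·-65 = -635
  a_14 = 1·-635 + 1·-365 + 0·-205 + 1·-120 = -1120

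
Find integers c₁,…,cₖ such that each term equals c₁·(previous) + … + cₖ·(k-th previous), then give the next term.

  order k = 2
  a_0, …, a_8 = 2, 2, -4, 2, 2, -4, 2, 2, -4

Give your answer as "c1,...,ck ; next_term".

  a_2 = -1·2 + -1·2 = -4
  a_3 = -1·-4 + -1·2 = 2
  a_4 = -1·2 + -1·-4 = 2
  a_5 = -1·2 + -1·2 = -4
  a_6 = -1·-4 + -1·2 = 2
  a_7 = -1·2 + -1·-4 = 2
  a_8 = -1·2 + -1·2 = -4
  a_9 = -1·-4 + -1·2 = 2

-1,-1 ; 2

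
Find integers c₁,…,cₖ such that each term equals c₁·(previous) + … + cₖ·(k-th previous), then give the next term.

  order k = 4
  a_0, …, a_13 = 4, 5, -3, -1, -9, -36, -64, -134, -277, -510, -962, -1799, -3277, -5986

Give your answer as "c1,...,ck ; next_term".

2,0,1,-3 ; -10885

  a_4 = 2·-1 + 0·-3 + 1·5 + -3·4 = -9
  a_5 = 2·-9 + 0·-1 + 1·-3 + -3·5 = -36
  a_6 = 2·-36 + 0·-9 + 1·-1 + -3·-3 = -64
  a_7 = 2·-64 + 0·-36 + 1·-9 + -3·-1 = -134
  a_8 = 2·-134 + 0·-64 + 1·-36 + -3·-9 = -277
  a_9 = 2·-277 + 0·-134 + 1·-64 + -3·-36 = -510
  a_10 = 2·-510 + 0·-277 + 1·-134 + -3·-64 = -962
  a_11 = 2·-962 + 0·-510 + 1·-277 + -3·-134 = -1799
  a_12 = 2·-1799 + 0·-962 + 1·-510 + -3·-277 = -3277
  a_13 = 2·-3277 + 0·-1799 + 1·-962 + -3·-510 = -5986
  a_14 = 2·-5986 + 0·-3277 + 1·-1799 + -3·-962 = -10885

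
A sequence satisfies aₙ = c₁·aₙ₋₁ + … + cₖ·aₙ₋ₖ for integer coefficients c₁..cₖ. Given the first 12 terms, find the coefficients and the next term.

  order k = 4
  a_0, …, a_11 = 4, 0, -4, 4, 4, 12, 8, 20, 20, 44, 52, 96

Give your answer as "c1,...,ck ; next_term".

1,1,-1,1 ; 124

  a_4 = 1·4 + 1·-4 + -1·0 + 1·4 = 4
  a_5 = 1·4 + 1·4 + -1·-4 + 1·0 = 12
  a_6 = 1·12 + 1·4 + -1·4 + 1·-4 = 8
  a_7 = 1·8 + 1·12 + -1·4 + 1·4 = 20
  a_8 = 1·20 + 1·8 + -1·12 + 1·4 = 20
  a_9 = 1·20 + 1·20 + -1·8 + 1·12 = 44
  a_10 = 1·44 + 1·20 + -1·20 + 1·8 = 52
  a_11 = 1·52 + 1·44 + -1·20 + 1·20 = 96
  a_12 = 1·96 + 1·52 + -1·44 + 1·20 = 124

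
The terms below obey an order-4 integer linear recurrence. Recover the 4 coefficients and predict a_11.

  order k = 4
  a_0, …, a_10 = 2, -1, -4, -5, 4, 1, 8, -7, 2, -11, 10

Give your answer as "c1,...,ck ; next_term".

  a_4 = -1·-5 + 0·-4 + -1·-1 + -1·2 = 4
  a_5 = -1·4 + 0·-5 + -1·-4 + -1·-1 = 1
  a_6 = -1·1 + 0·4 + -1·-5 + -1·-4 = 8
  a_7 = -1·8 + 0·1 + -1·4 + -1·-5 = -7
  a_8 = -1·-7 + 0·8 + -1·1 + -1·4 = 2
  a_9 = -1·2 + 0·-7 + -1·8 + -1·1 = -11
  a_10 = -1·-11 + 0·2 + -1·-7 + -1·8 = 10
  a_11 = -1·10 + 0·-11 + -1·2 + -1·-7 = -5

-1,0,-1,-1 ; -5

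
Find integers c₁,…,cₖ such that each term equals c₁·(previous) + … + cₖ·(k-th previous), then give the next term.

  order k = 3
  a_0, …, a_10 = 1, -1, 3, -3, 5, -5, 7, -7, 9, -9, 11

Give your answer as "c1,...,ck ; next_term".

  a_3 = -1·3 + 1·-1 + 1·1 = -3
  a_4 = -1·-3 + 1·3 + 1·-1 = 5
  a_5 = -1·5 + 1·-3 + 1·3 = -5
  a_6 = -1·-5 + 1·5 + 1·-3 = 7
  a_7 = -1·7 + 1·-5 + 1·5 = -7
  a_8 = -1·-7 + 1·7 + 1·-5 = 9
  a_9 = -1·9 + 1·-7 + 1·7 = -9
  a_10 = -1·-9 + 1·9 + 1·-7 = 11
  a_11 = -1·11 + 1·-9 + 1·9 = -11

-1,1,1 ; -11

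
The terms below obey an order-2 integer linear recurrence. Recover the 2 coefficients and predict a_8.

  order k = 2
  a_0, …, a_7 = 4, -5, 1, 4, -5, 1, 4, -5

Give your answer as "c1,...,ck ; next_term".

  a_2 = -1·-5 + -1·4 = 1
  a_3 = -1·1 + -1·-5 = 4
  a_4 = -1·4 + -1·1 = -5
  a_5 = -1·-5 + -1·4 = 1
  a_6 = -1·1 + -1·-5 = 4
  a_7 = -1·4 + -1·1 = -5
  a_8 = -1·-5 + -1·4 = 1

-1,-1 ; 1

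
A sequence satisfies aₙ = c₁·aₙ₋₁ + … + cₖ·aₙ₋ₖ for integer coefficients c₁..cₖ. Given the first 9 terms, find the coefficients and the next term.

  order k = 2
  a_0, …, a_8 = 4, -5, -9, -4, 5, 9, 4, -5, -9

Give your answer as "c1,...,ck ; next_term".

1,-1 ; -4

  a_2 = 1·-5 + -1·4 = -9
  a_3 = 1·-9 + -1·-5 = -4
  a_4 = 1·-4 + -1·-9 = 5
  a_5 = 1·5 + -1·-4 = 9
  a_6 = 1·9 + -1·5 = 4
  a_7 = 1·4 + -1·9 = -5
  a_8 = 1·-5 + -1·4 = -9
  a_9 = 1·-9 + -1·-5 = -4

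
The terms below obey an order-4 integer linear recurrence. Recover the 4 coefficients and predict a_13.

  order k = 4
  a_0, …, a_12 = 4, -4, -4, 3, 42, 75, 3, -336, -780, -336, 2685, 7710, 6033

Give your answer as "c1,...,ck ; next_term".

2,-3,-3,3 ; -20127

  a_4 = 2·3 + -3·-4 + -3·-4 + 3·4 = 42
  a_5 = 2·42 + -3·3 + -3·-4 + 3·-4 = 75
  a_6 = 2·75 + -3·42 + -3·3 + 3·-4 = 3
  a_7 = 2·3 + -3·75 + -3·42 + 3·3 = -336
  a_8 = 2·-336 + -3·3 + -3·75 + 3·42 = -780
  a_9 = 2·-780 + -3·-336 + -3·3 + 3·75 = -336
  a_10 = 2·-336 + -3·-780 + -3·-336 + 3·3 = 2685
  a_11 = 2·2685 + -3·-336 + -3·-780 + 3·-336 = 7710
  a_12 = 2·7710 + -3·2685 + -3·-336 + 3·-780 = 6033
  a_13 = 2·6033 + -3·7710 + -3·2685 + 3·-336 = -20127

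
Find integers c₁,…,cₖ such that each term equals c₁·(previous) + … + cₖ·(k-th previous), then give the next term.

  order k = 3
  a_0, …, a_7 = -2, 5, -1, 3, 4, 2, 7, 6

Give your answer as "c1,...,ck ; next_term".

0,1,1 ; 9

  a_3 = 0·-1 + 1·5 + 1·-2 = 3
  a_4 = 0·3 + 1·-1 + 1·5 = 4
  a_5 = 0·4 + 1·3 + 1·-1 = 2
  a_6 = 0·2 + 1·4 + 1·3 = 7
  a_7 = 0·7 + 1·2 + 1·4 = 6
  a_8 = 0·6 + 1·7 + 1·2 = 9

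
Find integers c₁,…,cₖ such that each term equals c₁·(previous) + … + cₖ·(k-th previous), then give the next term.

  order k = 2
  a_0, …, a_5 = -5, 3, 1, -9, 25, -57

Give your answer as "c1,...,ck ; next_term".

-3,-2 ; 121

  a_2 = -3·3 + -2·-5 = 1
  a_3 = -3·1 + -2·3 = -9
  a_4 = -3·-9 + -2·1 = 25
  a_5 = -3·25 + -2·-9 = -57
  a_6 = -3·-57 + -2·25 = 121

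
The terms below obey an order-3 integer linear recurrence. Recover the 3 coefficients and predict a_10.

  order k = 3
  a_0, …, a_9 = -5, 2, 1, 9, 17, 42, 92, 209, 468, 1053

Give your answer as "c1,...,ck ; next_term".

2,1,-1 ; 2365

  a_3 = 2·1 + 1·2 + -1·-5 = 9
  a_4 = 2·9 + 1·1 + -1·2 = 17
  a_5 = 2·17 + 1·9 + -1·1 = 42
  a_6 = 2·42 + 1·17 + -1·9 = 92
  a_7 = 2·92 + 1·42 + -1·17 = 209
  a_8 = 2·209 + 1·92 + -1·42 = 468
  a_9 = 2·468 + 1·209 + -1·92 = 1053
  a_10 = 2·1053 + 1·468 + -1·209 = 2365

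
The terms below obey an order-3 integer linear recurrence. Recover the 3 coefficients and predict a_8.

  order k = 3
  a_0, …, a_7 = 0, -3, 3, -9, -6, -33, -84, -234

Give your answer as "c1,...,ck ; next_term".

  a_3 = 1·3 + 4·-3 + 3·0 = -9
  a_4 = 1·-9 + 4·3 + 3·-3 = -6
  a_5 = 1·-6 + 4·-9 + 3·3 = -33
  a_6 = 1·-33 + 4·-6 + 3·-9 = -84
  a_7 = 1·-84 + 4·-33 + 3·-6 = -234
  a_8 = 1·-234 + 4·-84 + 3·-33 = -669

1,4,3 ; -669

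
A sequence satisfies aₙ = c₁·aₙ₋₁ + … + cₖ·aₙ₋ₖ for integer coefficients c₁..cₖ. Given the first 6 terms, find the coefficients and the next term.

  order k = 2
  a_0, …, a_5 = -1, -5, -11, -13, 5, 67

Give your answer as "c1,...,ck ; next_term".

  a_2 = 3·-5 + -4·-1 = -11
  a_3 = 3·-11 + -4·-5 = -13
  a_4 = 3·-13 + -4·-11 = 5
  a_5 = 3·5 + -4·-13 = 67
  a_6 = 3·67 + -4·5 = 181

3,-4 ; 181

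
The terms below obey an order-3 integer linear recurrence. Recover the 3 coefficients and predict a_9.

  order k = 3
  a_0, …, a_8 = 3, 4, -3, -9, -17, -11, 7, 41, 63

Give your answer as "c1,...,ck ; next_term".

1,0,-2 ; 49

  a_3 = 1·-3 + 0·4 + -2·3 = -9
  a_4 = 1·-9 + 0·-3 + -2·4 = -17
  a_5 = 1·-17 + 0·-9 + -2·-3 = -11
  a_6 = 1·-11 + 0·-17 + -2·-9 = 7
  a_7 = 1·7 + 0·-11 + -2·-17 = 41
  a_8 = 1·41 + 0·7 + -2·-11 = 63
  a_9 = 1·63 + 0·41 + -2·7 = 49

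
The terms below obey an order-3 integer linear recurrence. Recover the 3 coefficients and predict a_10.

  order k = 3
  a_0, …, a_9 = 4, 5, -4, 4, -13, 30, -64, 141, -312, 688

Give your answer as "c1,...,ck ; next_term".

-2,0,-1 ; -1517

  a_3 = -2·-4 + 0·5 + -1·4 = 4
  a_4 = -2·4 + 0·-4 + -1·5 = -13
  a_5 = -2·-13 + 0·4 + -1·-4 = 30
  a_6 = -2·30 + 0·-13 + -1·4 = -64
  a_7 = -2·-64 + 0·30 + -1·-13 = 141
  a_8 = -2·141 + 0·-64 + -1·30 = -312
  a_9 = -2·-312 + 0·141 + -1·-64 = 688
  a_10 = -2·688 + 0·-312 + -1·141 = -1517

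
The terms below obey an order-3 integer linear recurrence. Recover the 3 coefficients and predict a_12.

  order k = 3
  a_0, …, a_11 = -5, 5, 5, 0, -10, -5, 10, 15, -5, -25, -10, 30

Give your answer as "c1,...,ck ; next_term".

0,-1,-1 ; 35

  a_3 = 0·5 + -1·5 + -1·-5 = 0
  a_4 = 0·0 + -1·5 + -1·5 = -10
  a_5 = 0·-10 + -1·0 + -1·5 = -5
  a_6 = 0·-5 + -1·-10 + -1·0 = 10
  a_7 = 0·10 + -1·-5 + -1·-10 = 15
  a_8 = 0·15 + -1·10 + -1·-5 = -5
  a_9 = 0·-5 + -1·15 + -1·10 = -25
  a_10 = 0·-25 + -1·-5 + -1·15 = -10
  a_11 = 0·-10 + -1·-25 + -1·-5 = 30
  a_12 = 0·30 + -1·-10 + -1·-25 = 35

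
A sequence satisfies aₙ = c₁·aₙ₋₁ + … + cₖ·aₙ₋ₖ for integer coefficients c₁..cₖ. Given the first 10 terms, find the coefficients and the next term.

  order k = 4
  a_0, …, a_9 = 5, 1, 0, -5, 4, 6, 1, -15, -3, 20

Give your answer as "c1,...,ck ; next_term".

  a_4 = 0·-5 + -1·0 + -1·1 + 1·5 = 4
  a_5 = 0·4 + -1·-5 + -1·0 + 1·1 = 6
  a_6 = 0·6 + -1·4 + -1·-5 + 1·0 = 1
  a_7 = 0·1 + -1·6 + -1·4 + 1·-5 = -15
  a_8 = 0·-15 + -1·1 + -1·6 + 1·4 = -3
  a_9 = 0·-3 + -1·-15 + -1·1 + 1·6 = 20
  a_10 = 0·20 + -1·-3 + -1·-15 + 1·1 = 19

0,-1,-1,1 ; 19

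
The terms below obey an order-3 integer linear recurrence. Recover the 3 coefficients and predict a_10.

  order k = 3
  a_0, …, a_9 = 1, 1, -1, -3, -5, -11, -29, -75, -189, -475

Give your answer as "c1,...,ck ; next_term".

  a_3 = 3·-1 + -2·1 + 2·1 = -3
  a_4 = 3·-3 + -2·-1 + 2·1 = -5
  a_5 = 3·-5 + -2·-3 + 2·-1 = -11
  a_6 = 3·-11 + -2·-5 + 2·-3 = -29
  a_7 = 3·-29 + -2·-11 + 2·-5 = -75
  a_8 = 3·-75 + -2·-29 + 2·-11 = -189
  a_9 = 3·-189 + -2·-75 + 2·-29 = -475
  a_10 = 3·-475 + -2·-189 + 2·-75 = -1197

3,-2,2 ; -1197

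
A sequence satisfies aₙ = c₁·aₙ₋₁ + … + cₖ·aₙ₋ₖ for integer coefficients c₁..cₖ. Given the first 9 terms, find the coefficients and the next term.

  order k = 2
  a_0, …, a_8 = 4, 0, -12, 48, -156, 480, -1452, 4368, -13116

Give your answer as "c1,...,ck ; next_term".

  a_2 = -4·0 + -3·4 = -12
  a_3 = -4·-12 + -3·0 = 48
  a_4 = -4·48 + -3·-12 = -156
  a_5 = -4·-156 + -3·48 = 480
  a_6 = -4·480 + -3·-156 = -1452
  a_7 = -4·-1452 + -3·480 = 4368
  a_8 = -4·4368 + -3·-1452 = -13116
  a_9 = -4·-13116 + -3·4368 = 39360

-4,-3 ; 39360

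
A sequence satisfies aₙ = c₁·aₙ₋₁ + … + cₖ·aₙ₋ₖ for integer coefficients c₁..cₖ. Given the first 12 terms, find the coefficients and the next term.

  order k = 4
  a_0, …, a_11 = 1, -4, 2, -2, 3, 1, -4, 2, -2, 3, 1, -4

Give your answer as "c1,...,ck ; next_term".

-1,-1,-1,-1 ; 2

  a_4 = -1·-2 + -1·2 + -1·-4 + -1·1 = 3
  a_5 = -1·3 + -1·-2 + -1·2 + -1·-4 = 1
  a_6 = -1·1 + -1·3 + -1·-2 + -1·2 = -4
  a_7 = -1·-4 + -1·1 + -1·3 + -1·-2 = 2
  a_8 = -1·2 + -1·-4 + -1·1 + -1·3 = -2
  a_9 = -1·-2 + -1·2 + -1·-4 + -1·1 = 3
  a_10 = -1·3 + -1·-2 + -1·2 + -1·-4 = 1
  a_11 = -1·1 + -1·3 + -1·-2 + -1·2 = -4
  a_12 = -1·-4 + -1·1 + -1·3 + -1·-2 = 2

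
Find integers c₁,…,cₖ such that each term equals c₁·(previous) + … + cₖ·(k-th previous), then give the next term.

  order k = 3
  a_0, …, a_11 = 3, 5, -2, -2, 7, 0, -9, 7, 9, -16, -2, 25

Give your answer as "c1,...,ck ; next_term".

  a_3 = 0·-2 + -1·5 + 1·3 = -2
  a_4 = 0·-2 + -1·-2 + 1·5 = 7
  a_5 = 0·7 + -1·-2 + 1·-2 = 0
  a_6 = 0·0 + -1·7 + 1·-2 = -9
  a_7 = 0·-9 + -1·0 + 1·7 = 7
  a_8 = 0·7 + -1·-9 + 1·0 = 9
  a_9 = 0·9 + -1·7 + 1·-9 = -16
  a_10 = 0·-16 + -1·9 + 1·7 = -2
  a_11 = 0·-2 + -1·-16 + 1·9 = 25
  a_12 = 0·25 + -1·-2 + 1·-16 = -14

0,-1,1 ; -14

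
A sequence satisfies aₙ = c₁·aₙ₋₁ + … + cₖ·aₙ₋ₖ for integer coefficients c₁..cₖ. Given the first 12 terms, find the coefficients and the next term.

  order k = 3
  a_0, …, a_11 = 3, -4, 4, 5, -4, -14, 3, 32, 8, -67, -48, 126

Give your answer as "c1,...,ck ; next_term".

  a_3 = 0·4 + -2·-4 + -1·3 = 5
  a_4 = 0·5 + -2·4 + -1·-4 = -4
  a_5 = 0·-4 + -2·5 + -1·4 = -14
  a_6 = 0·-14 + -2·-4 + -1·5 = 3
  a_7 = 0·3 + -2·-14 + -1·-4 = 32
  a_8 = 0·32 + -2·3 + -1·-14 = 8
  a_9 = 0·8 + -2·32 + -1·3 = -67
  a_10 = 0·-67 + -2·8 + -1·32 = -48
  a_11 = 0·-48 + -2·-67 + -1·8 = 126
  a_12 = 0·126 + -2·-48 + -1·-67 = 163

0,-2,-1 ; 163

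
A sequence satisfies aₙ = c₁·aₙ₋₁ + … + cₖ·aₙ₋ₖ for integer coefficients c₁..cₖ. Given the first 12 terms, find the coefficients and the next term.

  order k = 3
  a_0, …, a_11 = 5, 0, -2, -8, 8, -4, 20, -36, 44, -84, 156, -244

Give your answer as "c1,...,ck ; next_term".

-1,0,-2 ; 412

  a_3 = -1·-2 + 0·0 + -2·5 = -8
  a_4 = -1·-8 + 0·-2 + -2·0 = 8
  a_5 = -1·8 + 0·-8 + -2·-2 = -4
  a_6 = -1·-4 + 0·8 + -2·-8 = 20
  a_7 = -1·20 + 0·-4 + -2·8 = -36
  a_8 = -1·-36 + 0·20 + -2·-4 = 44
  a_9 = -1·44 + 0·-36 + -2·20 = -84
  a_10 = -1·-84 + 0·44 + -2·-36 = 156
  a_11 = -1·156 + 0·-84 + -2·44 = -244
  a_12 = -1·-244 + 0·156 + -2·-84 = 412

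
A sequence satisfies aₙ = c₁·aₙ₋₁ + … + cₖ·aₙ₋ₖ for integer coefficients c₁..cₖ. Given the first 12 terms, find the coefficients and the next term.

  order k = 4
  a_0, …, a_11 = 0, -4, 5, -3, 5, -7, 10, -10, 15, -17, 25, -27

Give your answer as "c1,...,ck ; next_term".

0,1,0,1 ; 40

  a_4 = 0·-3 + 1·5 + 0·-4 + 1·0 = 5
  a_5 = 0·5 + 1·-3 + 0·5 + 1·-4 = -7
  a_6 = 0·-7 + 1·5 + 0·-3 + 1·5 = 10
  a_7 = 0·10 + 1·-7 + 0·5 + 1·-3 = -10
  a_8 = 0·-10 + 1·10 + 0·-7 + 1·5 = 15
  a_9 = 0·15 + 1·-10 + 0·10 + 1·-7 = -17
  a_10 = 0·-17 + 1·15 + 0·-10 + 1·10 = 25
  a_11 = 0·25 + 1·-17 + 0·15 + 1·-10 = -27
  a_12 = 0·-27 + 1·25 + 0·-17 + 1·15 = 40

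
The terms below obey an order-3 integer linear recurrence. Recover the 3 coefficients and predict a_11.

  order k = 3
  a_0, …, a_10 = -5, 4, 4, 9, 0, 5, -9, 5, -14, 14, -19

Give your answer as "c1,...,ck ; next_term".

  a_3 = 0·4 + 1·4 + -1·-5 = 9
  a_4 = 0·9 + 1·4 + -1·4 = 0
  a_5 = 0·0 + 1·9 + -1·4 = 5
  a_6 = 0·5 + 1·0 + -1·9 = -9
  a_7 = 0·-9 + 1·5 + -1·0 = 5
  a_8 = 0·5 + 1·-9 + -1·5 = -14
  a_9 = 0·-14 + 1·5 + -1·-9 = 14
  a_10 = 0·14 + 1·-14 + -1·5 = -19
  a_11 = 0·-19 + 1·14 + -1·-14 = 28

0,1,-1 ; 28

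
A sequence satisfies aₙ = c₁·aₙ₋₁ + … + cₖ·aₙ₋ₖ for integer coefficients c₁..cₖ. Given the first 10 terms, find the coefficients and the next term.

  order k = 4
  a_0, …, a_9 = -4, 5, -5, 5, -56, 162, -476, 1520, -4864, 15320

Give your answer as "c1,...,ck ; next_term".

  a_4 = -2·5 + 2·-5 + -4·5 + 4·-4 = -56
  a_5 = -2·-56 + 2·5 + -4·-5 + 4·5 = 162
  a_6 = -2·162 + 2·-56 + -4·5 + 4·-5 = -476
  a_7 = -2·-476 + 2·162 + -4·-56 + 4·5 = 1520
  a_8 = -2·1520 + 2·-476 + -4·162 + 4·-56 = -4864
  a_9 = -2·-4864 + 2·1520 + -4·-476 + 4·162 = 15320
  a_10 = -2·15320 + 2·-4864 + -4·1520 + 4·-476 = -48352

-2,2,-4,4 ; -48352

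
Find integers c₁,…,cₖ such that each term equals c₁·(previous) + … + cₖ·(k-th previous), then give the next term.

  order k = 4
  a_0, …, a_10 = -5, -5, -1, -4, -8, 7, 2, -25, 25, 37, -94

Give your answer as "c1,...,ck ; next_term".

  a_4 = 1·-4 + -1·-1 + 4·-5 + -3·-5 = -8
  a_5 = 1·-8 + -1·-4 + 4·-1 + -3·-5 = 7
  a_6 = 1·7 + -1·-8 + 4·-4 + -3·-1 = 2
  a_7 = 1·2 + -1·7 + 4·-8 + -3·-4 = -25
  a_8 = 1·-25 + -1·2 + 4·7 + -3·-8 = 25
  a_9 = 1·25 + -1·-25 + 4·2 + -3·7 = 37
  a_10 = 1·37 + -1·25 + 4·-25 + -3·2 = -94
  a_11 = 1·-94 + -1·37 + 4·25 + -3·-25 = 44

1,-1,4,-3 ; 44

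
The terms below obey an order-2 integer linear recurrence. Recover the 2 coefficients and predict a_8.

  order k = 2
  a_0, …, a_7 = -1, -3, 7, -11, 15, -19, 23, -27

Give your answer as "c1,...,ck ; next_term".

-2,-1 ; 31

  a_2 = -2·-3 + -1·-1 = 7
  a_3 = -2·7 + -1·-3 = -11
  a_4 = -2·-11 + -1·7 = 15
  a_5 = -2·15 + -1·-11 = -19
  a_6 = -2·-19 + -1·15 = 23
  a_7 = -2·23 + -1·-19 = -27
  a_8 = -2·-27 + -1·23 = 31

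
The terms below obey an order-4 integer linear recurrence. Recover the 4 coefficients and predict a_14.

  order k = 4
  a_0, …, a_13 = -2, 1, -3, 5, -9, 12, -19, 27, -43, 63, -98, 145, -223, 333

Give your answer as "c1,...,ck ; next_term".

-1,1,1,1 ; -509

  a_4 = -1·5 + 1·-3 + 1·1 + 1·-2 = -9
  a_5 = -1·-9 + 1·5 + 1·-3 + 1·1 = 12
  a_6 = -1·12 + 1·-9 + 1·5 + 1·-3 = -19
  a_7 = -1·-19 + 1·12 + 1·-9 + 1·5 = 27
  a_8 = -1·27 + 1·-19 + 1·12 + 1·-9 = -43
  a_9 = -1·-43 + 1·27 + 1·-19 + 1·12 = 63
  a_10 = -1·63 + 1·-43 + 1·27 + 1·-19 = -98
  a_11 = -1·-98 + 1·63 + 1·-43 + 1·27 = 145
  a_12 = -1·145 + 1·-98 + 1·63 + 1·-43 = -223
  a_13 = -1·-223 + 1·145 + 1·-98 + 1·63 = 333
  a_14 = -1·333 + 1·-223 + 1·145 + 1·-98 = -509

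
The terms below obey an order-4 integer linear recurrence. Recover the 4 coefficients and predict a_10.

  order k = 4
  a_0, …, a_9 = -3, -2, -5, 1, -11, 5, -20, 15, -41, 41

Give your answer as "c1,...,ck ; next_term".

-1,1,1,1 ; -87

  a_4 = -1·1 + 1·-5 + 1·-2 + 1·-3 = -11
  a_5 = -1·-11 + 1·1 + 1·-5 + 1·-2 = 5
  a_6 = -1·5 + 1·-11 + 1·1 + 1·-5 = -20
  a_7 = -1·-20 + 1·5 + 1·-11 + 1·1 = 15
  a_8 = -1·15 + 1·-20 + 1·5 + 1·-11 = -41
  a_9 = -1·-41 + 1·15 + 1·-20 + 1·5 = 41
  a_10 = -1·41 + 1·-41 + 1·15 + 1·-20 = -87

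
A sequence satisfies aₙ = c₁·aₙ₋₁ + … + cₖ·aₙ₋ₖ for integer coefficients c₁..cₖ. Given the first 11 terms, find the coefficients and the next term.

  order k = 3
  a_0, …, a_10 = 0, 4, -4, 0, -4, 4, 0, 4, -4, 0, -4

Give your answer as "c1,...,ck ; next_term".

  a_3 = 0·-4 + 0·4 + -1·0 = 0
  a_4 = 0·0 + 0·-4 + -1·4 = -4
  a_5 = 0·-4 + 0·0 + -1·-4 = 4
  a_6 = 0·4 + 0·-4 + -1·0 = 0
  a_7 = 0·0 + 0·4 + -1·-4 = 4
  a_8 = 0·4 + 0·0 + -1·4 = -4
  a_9 = 0·-4 + 0·4 + -1·0 = 0
  a_10 = 0·0 + 0·-4 + -1·4 = -4
  a_11 = 0·-4 + 0·0 + -1·-4 = 4

0,0,-1 ; 4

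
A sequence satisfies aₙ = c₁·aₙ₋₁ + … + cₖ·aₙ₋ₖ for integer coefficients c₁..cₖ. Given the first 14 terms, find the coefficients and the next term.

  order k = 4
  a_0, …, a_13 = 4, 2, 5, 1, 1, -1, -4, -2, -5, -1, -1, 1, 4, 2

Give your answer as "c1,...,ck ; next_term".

0,1,0,-1 ; 5

  a_4 = 0·1 + 1·5 + 0·2 + -1·4 = 1
  a_5 = 0·1 + 1·1 + 0·5 + -1·2 = -1
  a_6 = 0·-1 + 1·1 + 0·1 + -1·5 = -4
  a_7 = 0·-4 + 1·-1 + 0·1 + -1·1 = -2
  a_8 = 0·-2 + 1·-4 + 0·-1 + -1·1 = -5
  a_9 = 0·-5 + 1·-2 + 0·-4 + -1·-1 = -1
  a_10 = 0·-1 + 1·-5 + 0·-2 + -1·-4 = -1
  a_11 = 0·-1 + 1·-1 + 0·-5 + -1·-2 = 1
  a_12 = 0·1 + 1·-1 + 0·-1 + -1·-5 = 4
  a_13 = 0·4 + 1·1 + 0·-1 + -1·-1 = 2
  a_14 = 0·2 + 1·4 + 0·1 + -1·-1 = 5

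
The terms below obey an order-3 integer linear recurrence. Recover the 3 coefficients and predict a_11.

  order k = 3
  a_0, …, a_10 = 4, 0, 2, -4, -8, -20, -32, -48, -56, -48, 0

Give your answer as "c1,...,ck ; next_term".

2,0,-2 ; 112

  a_3 = 2·2 + 0·0 + -2·4 = -4
  a_4 = 2·-4 + 0·2 + -2·0 = -8
  a_5 = 2·-8 + 0·-4 + -2·2 = -20
  a_6 = 2·-20 + 0·-8 + -2·-4 = -32
  a_7 = 2·-32 + 0·-20 + -2·-8 = -48
  a_8 = 2·-48 + 0·-32 + -2·-20 = -56
  a_9 = 2·-56 + 0·-48 + -2·-32 = -48
  a_10 = 2·-48 + 0·-56 + -2·-48 = 0
  a_11 = 2·0 + 0·-48 + -2·-56 = 112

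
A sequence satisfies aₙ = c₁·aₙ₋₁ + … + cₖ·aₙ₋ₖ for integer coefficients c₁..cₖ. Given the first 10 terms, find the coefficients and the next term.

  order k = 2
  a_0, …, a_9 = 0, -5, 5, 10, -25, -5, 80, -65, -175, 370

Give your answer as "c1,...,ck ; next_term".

-1,-3 ; 155

  a_2 = -1·-5 + -3·0 = 5
  a_3 = -1·5 + -3·-5 = 10
  a_4 = -1·10 + -3·5 = -25
  a_5 = -1·-25 + -3·10 = -5
  a_6 = -1·-5 + -3·-25 = 80
  a_7 = -1·80 + -3·-5 = -65
  a_8 = -1·-65 + -3·80 = -175
  a_9 = -1·-175 + -3·-65 = 370
  a_10 = -1·370 + -3·-175 = 155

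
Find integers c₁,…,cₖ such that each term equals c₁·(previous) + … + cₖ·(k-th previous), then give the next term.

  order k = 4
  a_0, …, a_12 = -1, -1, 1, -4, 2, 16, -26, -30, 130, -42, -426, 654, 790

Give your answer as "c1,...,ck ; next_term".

  a_4 = -1·-4 + -4·1 + 0·-1 + -2·-1 = 2
  a_5 = -1·2 + -4·-4 + 0·1 + -2·-1 = 16
  a_6 = -1·16 + -4·2 + 0·-4 + -2·1 = -26
  a_7 = -1·-26 + -4·16 + 0·2 + -2·-4 = -30
  a_8 = -1·-30 + -4·-26 + 0·16 + -2·2 = 130
  a_9 = -1·130 + -4·-30 + 0·-26 + -2·16 = -42
  a_10 = -1·-42 + -4·130 + 0·-30 + -2·-26 = -426
  a_11 = -1·-426 + -4·-42 + 0·130 + -2·-30 = 654
  a_12 = -1·654 + -4·-426 + 0·-42 + -2·130 = 790
  a_13 = -1·790 + -4·654 + 0·-426 + -2·-42 = -3322

-1,-4,0,-2 ; -3322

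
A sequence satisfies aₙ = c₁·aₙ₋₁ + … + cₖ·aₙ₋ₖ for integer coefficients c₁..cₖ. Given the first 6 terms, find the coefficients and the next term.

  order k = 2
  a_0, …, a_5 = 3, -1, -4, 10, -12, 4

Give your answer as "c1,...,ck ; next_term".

-2,-2 ; 16

  a_2 = -2·-1 + -2·3 = -4
  a_3 = -2·-4 + -2·-1 = 10
  a_4 = -2·10 + -2·-4 = -12
  a_5 = -2·-12 + -2·10 = 4
  a_6 = -2·4 + -2·-12 = 16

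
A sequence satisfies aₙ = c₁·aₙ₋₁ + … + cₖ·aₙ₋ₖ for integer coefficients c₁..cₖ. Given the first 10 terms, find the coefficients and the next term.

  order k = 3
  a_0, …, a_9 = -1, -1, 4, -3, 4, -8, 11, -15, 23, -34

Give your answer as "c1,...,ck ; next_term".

  a_3 = -1·4 + 0·-1 + -1·-1 = -3
  a_4 = -1·-3 + 0·4 + -1·-1 = 4
  a_5 = -1·4 + 0·-3 + -1·4 = -8
  a_6 = -1·-8 + 0·4 + -1·-3 = 11
  a_7 = -1·11 + 0·-8 + -1·4 = -15
  a_8 = -1·-15 + 0·11 + -1·-8 = 23
  a_9 = -1·23 + 0·-15 + -1·11 = -34
  a_10 = -1·-34 + 0·23 + -1·-15 = 49

-1,0,-1 ; 49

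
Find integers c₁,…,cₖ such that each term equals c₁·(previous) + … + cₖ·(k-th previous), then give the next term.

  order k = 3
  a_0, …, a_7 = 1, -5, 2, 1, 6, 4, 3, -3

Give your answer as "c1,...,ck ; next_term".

  a_3 = 1·2 + 0·-5 + -1·1 = 1
  a_4 = 1·1 + 0·2 + -1·-5 = 6
  a_5 = 1·6 + 0·1 + -1·2 = 4
  a_6 = 1·4 + 0·6 + -1·1 = 3
  a_7 = 1·3 + 0·4 + -1·6 = -3
  a_8 = 1·-3 + 0·3 + -1·4 = -7

1,0,-1 ; -7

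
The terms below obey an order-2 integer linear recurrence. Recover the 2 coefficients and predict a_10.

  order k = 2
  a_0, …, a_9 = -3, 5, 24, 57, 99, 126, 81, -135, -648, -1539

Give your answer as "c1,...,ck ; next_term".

  a_2 = 3·5 + -3·-3 = 24
  a_3 = 3·24 + -3·5 = 57
  a_4 = 3·57 + -3·24 = 99
  a_5 = 3·99 + -3·57 = 126
  a_6 = 3·126 + -3·99 = 81
  a_7 = 3·81 + -3·126 = -135
  a_8 = 3·-135 + -3·81 = -648
  a_9 = 3·-648 + -3·-135 = -1539
  a_10 = 3·-1539 + -3·-648 = -2673

3,-3 ; -2673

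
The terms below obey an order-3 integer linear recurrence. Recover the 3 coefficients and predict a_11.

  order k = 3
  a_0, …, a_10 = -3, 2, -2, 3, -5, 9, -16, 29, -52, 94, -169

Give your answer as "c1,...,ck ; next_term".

-1,2,1 ; 305

  a_3 = -1·-2 + 2·2 + 1·-3 = 3
  a_4 = -1·3 + 2·-2 + 1·2 = -5
  a_5 = -1·-5 + 2·3 + 1·-2 = 9
  a_6 = -1·9 + 2·-5 + 1·3 = -16
  a_7 = -1·-16 + 2·9 + 1·-5 = 29
  a_8 = -1·29 + 2·-16 + 1·9 = -52
  a_9 = -1·-52 + 2·29 + 1·-16 = 94
  a_10 = -1·94 + 2·-52 + 1·29 = -169
  a_11 = -1·-169 + 2·94 + 1·-52 = 305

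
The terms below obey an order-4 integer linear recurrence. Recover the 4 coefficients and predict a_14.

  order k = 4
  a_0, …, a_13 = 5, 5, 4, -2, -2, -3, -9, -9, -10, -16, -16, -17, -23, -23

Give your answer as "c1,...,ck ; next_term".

1,0,1,-1 ; -24

  a_4 = 1·-2 + 0·4 + 1·5 + -1·5 = -2
  a_5 = 1·-2 + 0·-2 + 1·4 + -1·5 = -3
  a_6 = 1·-3 + 0·-2 + 1·-2 + -1·4 = -9
  a_7 = 1·-9 + 0·-3 + 1·-2 + -1·-2 = -9
  a_8 = 1·-9 + 0·-9 + 1·-3 + -1·-2 = -10
  a_9 = 1·-10 + 0·-9 + 1·-9 + -1·-3 = -16
  a_10 = 1·-16 + 0·-10 + 1·-9 + -1·-9 = -16
  a_11 = 1·-16 + 0·-16 + 1·-10 + -1·-9 = -17
  a_12 = 1·-17 + 0·-16 + 1·-16 + -1·-10 = -23
  a_13 = 1·-23 + 0·-17 + 1·-16 + -1·-16 = -23
  a_14 = 1·-23 + 0·-23 + 1·-17 + -1·-16 = -24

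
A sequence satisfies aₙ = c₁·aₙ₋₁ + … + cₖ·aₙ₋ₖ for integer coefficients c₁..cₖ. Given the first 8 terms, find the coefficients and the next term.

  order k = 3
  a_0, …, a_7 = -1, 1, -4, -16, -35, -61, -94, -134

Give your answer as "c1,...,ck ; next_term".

  a_3 = 3·-4 + -3·1 + 1·-1 = -16
  a_4 = 3·-16 + -3·-4 + 1·1 = -35
  a_5 = 3·-35 + -3·-16 + 1·-4 = -61
  a_6 = 3·-61 + -3·-35 + 1·-16 = -94
  a_7 = 3·-94 + -3·-61 + 1·-35 = -134
  a_8 = 3·-134 + -3·-94 + 1·-61 = -181

3,-3,1 ; -181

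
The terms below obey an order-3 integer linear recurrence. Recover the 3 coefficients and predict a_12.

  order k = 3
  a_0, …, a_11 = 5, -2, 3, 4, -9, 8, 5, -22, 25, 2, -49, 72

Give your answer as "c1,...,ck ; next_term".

  a_3 = -1·3 + -1·-2 + 1·5 = 4
  a_4 = -1·4 + -1·3 + 1·-2 = -9
  a_5 = -1·-9 + -1·4 + 1·3 = 8
  a_6 = -1·8 + -1·-9 + 1·4 = 5
  a_7 = -1·5 + -1·8 + 1·-9 = -22
  a_8 = -1·-22 + -1·5 + 1·8 = 25
  a_9 = -1·25 + -1·-22 + 1·5 = 2
  a_10 = -1·2 + -1·25 + 1·-22 = -49
  a_11 = -1·-49 + -1·2 + 1·25 = 72
  a_12 = -1·72 + -1·-49 + 1·2 = -21

-1,-1,1 ; -21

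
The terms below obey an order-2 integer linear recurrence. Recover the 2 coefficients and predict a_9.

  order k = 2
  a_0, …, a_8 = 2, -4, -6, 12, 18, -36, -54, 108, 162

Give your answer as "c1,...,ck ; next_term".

  a_2 = 0·-4 + -3·2 = -6
  a_3 = 0·-6 + -3·-4 = 12
  a_4 = 0·12 + -3·-6 = 18
  a_5 = 0·18 + -3·12 = -36
  a_6 = 0·-36 + -3·18 = -54
  a_7 = 0·-54 + -3·-36 = 108
  a_8 = 0·108 + -3·-54 = 162
  a_9 = 0·162 + -3·108 = -324

0,-3 ; -324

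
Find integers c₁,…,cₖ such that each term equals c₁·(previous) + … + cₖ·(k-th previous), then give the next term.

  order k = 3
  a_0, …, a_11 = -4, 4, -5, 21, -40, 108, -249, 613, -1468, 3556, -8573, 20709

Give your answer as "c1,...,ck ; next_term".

  a_3 = -1·-5 + 3·4 + -1·-4 = 21
  a_4 = -1·21 + 3·-5 + -1·4 = -40
  a_5 = -1·-40 + 3·21 + -1·-5 = 108
  a_6 = -1·108 + 3·-40 + -1·21 = -249
  a_7 = -1·-249 + 3·108 + -1·-40 = 613
  a_8 = -1·613 + 3·-249 + -1·108 = -1468
  a_9 = -1·-1468 + 3·613 + -1·-249 = 3556
  a_10 = -1·3556 + 3·-1468 + -1·613 = -8573
  a_11 = -1·-8573 + 3·3556 + -1·-1468 = 20709
  a_12 = -1·20709 + 3·-8573 + -1·3556 = -49984

-1,3,-1 ; -49984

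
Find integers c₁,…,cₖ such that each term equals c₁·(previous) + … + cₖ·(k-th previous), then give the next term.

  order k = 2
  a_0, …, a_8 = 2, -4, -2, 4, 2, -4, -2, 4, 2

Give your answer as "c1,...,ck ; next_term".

0,-1 ; -4

  a_2 = 0·-4 + -1·2 = -2
  a_3 = 0·-2 + -1·-4 = 4
  a_4 = 0·4 + -1·-2 = 2
  a_5 = 0·2 + -1·4 = -4
  a_6 = 0·-4 + -1·2 = -2
  a_7 = 0·-2 + -1·-4 = 4
  a_8 = 0·4 + -1·-2 = 2
  a_9 = 0·2 + -1·4 = -4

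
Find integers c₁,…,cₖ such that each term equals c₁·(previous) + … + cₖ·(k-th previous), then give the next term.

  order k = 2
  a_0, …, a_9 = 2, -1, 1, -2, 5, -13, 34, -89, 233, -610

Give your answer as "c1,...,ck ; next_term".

  a_2 = -3·-1 + -1·2 = 1
  a_3 = -3·1 + -1·-1 = -2
  a_4 = -3·-2 + -1·1 = 5
  a_5 = -3·5 + -1·-2 = -13
  a_6 = -3·-13 + -1·5 = 34
  a_7 = -3·34 + -1·-13 = -89
  a_8 = -3·-89 + -1·34 = 233
  a_9 = -3·233 + -1·-89 = -610
  a_10 = -3·-610 + -1·233 = 1597

-3,-1 ; 1597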